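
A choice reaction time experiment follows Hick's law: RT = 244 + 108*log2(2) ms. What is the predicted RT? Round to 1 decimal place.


RT = 244 + 108 * log2(2)
log2(2) = 1.0
RT = 244 + 108 * 1.0
= 244 + 108.0
= 352.0 ms


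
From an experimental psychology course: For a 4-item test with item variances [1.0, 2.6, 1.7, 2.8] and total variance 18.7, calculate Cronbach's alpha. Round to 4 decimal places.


alpha = (k/(k-1)) * (1 - sum(s_i^2)/s_total^2)
sum(item variances) = 8.1
k/(k-1) = 4/3 = 1.333333
1 - 8.1/18.7 = 1 - 0.433155 = 0.566845
alpha = 1.333333 * 0.566845
= 0.7558


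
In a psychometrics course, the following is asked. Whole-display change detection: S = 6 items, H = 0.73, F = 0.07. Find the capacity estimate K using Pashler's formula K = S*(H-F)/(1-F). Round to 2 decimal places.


K = S * (H - F) / (1 - F)
H - F = 0.66
1 - F = 0.93
K = 6 * 0.66 / 0.93
= 4.26


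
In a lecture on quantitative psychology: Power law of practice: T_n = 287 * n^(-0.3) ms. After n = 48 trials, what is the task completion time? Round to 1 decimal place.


T_n = 287 * 48^(-0.3)
48^(-0.3) = 0.31306
T_n = 287 * 0.31306
= 89.8 ms


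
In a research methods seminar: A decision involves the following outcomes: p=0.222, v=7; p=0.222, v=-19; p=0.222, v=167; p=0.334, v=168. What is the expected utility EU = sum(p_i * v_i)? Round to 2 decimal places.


EU = sum(p_i * v_i)
0.222 * 7 = 1.554
0.222 * -19 = -4.218
0.222 * 167 = 37.074
0.334 * 168 = 56.112
EU = 1.554 + -4.218 + 37.074 + 56.112
= 90.52


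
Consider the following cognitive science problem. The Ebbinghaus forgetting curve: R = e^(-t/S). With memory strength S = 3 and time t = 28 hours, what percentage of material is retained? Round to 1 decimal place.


R = e^(-t/S)
-t/S = -28/3 = -9.333333
R = e^(-9.333333) = 8.8e-05
Percentage = 8.8e-05 * 100
= 0.0


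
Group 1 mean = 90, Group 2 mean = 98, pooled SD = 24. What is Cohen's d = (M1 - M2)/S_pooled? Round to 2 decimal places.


Cohen's d = (M1 - M2) / S_pooled
= (90 - 98) / 24
= -8 / 24
= -0.33


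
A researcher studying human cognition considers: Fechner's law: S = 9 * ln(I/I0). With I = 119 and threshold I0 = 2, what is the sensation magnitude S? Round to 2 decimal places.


S = 9 * ln(119/2)
I/I0 = 59.5
ln(59.5) = 4.086
S = 9 * 4.086
= 36.77


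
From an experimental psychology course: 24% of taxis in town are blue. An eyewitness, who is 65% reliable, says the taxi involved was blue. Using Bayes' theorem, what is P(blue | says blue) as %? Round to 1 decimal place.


P(blue | says blue) = P(says blue | blue)*P(blue) / [P(says blue | blue)*P(blue) + P(says blue | not blue)*P(not blue)]
Numerator = 0.65 * 0.24 = 0.156
False identification = 0.35 * 0.76 = 0.266
P = 0.156 / (0.156 + 0.266)
= 0.156 / 0.422
As percentage = 37.0


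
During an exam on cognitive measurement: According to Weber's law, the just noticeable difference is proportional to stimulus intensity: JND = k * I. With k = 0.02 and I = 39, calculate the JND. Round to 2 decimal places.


JND = k * I
JND = 0.02 * 39
= 0.78


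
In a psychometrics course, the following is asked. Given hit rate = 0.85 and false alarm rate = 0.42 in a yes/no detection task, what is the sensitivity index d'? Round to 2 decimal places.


d' = z(HR) - z(FAR)
z(0.85) = 1.0364
z(0.42) = -0.2019
d' = 1.0364 - -0.2019
= 1.24


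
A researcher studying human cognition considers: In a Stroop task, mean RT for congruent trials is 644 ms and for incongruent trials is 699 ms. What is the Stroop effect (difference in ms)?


Stroop effect = RT(incongruent) - RT(congruent)
= 699 - 644
= 55 ms


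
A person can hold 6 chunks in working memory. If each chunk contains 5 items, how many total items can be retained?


Total items = chunks * items_per_chunk
= 6 * 5
= 30


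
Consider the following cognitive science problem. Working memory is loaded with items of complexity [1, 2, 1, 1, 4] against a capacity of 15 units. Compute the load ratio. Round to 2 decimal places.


Total complexity = 1 + 2 + 1 + 1 + 4 = 9
Load = total / capacity = 9 / 15
= 0.60


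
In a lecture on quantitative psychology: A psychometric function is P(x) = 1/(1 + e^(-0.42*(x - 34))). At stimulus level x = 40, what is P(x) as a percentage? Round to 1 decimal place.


P(x) = 1/(1 + e^(-0.42*(40 - 34)))
Exponent = -0.42 * 6 = -2.52
e^(-2.52) = 0.08046
P = 1/(1 + 0.08046) = 0.925532
Percentage = 92.6


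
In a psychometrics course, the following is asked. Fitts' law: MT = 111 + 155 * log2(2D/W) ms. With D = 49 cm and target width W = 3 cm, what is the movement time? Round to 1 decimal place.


MT = 111 + 155 * log2(2*49/3)
2D/W = 32.666667
log2(32.666667) = 5.0297
MT = 111 + 155 * 5.0297
= 890.6 ms


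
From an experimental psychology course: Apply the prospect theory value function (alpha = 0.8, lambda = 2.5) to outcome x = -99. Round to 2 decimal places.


Since x = -99 < 0, use v(x) = -lambda*(-x)^alpha
(-x) = 99
99^0.8 = 39.4919
v(-99) = -2.5 * 39.4919
= -98.73


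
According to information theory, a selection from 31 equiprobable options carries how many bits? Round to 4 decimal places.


H = log2(n)
H = log2(31)
= 4.9542


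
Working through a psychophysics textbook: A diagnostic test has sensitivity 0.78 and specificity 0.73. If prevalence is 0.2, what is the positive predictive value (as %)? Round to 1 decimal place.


PPV = (sens * prev) / (sens * prev + (1-spec) * (1-prev))
Numerator = 0.78 * 0.2 = 0.156
P(positive and no disease) = (1 - spec) * (1 - prev) = (1 - 0.73) * (1 - 0.2) = 0.216
Denominator = 0.156 + 0.216 = 0.372
PPV = 0.156 / 0.372 = 0.419355
As percentage = 41.9


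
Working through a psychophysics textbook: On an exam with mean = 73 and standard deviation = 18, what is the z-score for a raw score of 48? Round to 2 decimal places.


z = (X - mu) / sigma
= (48 - 73) / 18
= -25 / 18
= -1.39


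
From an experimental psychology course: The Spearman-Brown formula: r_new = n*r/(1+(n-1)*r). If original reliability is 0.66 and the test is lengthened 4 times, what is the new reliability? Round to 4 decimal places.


r_new = n*r / (1 + (n-1)*r)
Numerator = 4 * 0.66 = 2.64
Denominator = 1 + 3 * 0.66 = 2.98
r_new = 2.64 / 2.98
= 0.8859


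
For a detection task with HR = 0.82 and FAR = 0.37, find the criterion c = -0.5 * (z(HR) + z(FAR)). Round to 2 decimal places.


c = -0.5 * (z(HR) + z(FAR))
z(0.82) = 0.9154
z(0.37) = -0.3319
c = -0.5 * (0.9154 + -0.3319)
= -0.5 * 0.5835
= -0.29


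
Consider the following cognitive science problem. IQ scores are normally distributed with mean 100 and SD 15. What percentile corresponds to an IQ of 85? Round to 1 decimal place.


z = (IQ - mean) / SD
z = (85 - 100) / 15 = -1.0
Percentile = Phi(-1.0) * 100
Phi(-1.0) = 0.158655
= 15.9


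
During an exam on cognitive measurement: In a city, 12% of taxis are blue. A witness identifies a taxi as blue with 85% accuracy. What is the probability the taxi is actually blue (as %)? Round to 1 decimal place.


P(blue | says blue) = P(says blue | blue)*P(blue) / [P(says blue | blue)*P(blue) + P(says blue | not blue)*P(not blue)]
Numerator = 0.85 * 0.12 = 0.102
False identification = 0.15 * 0.88 = 0.132
P = 0.102 / (0.102 + 0.132)
= 0.102 / 0.234
As percentage = 43.6


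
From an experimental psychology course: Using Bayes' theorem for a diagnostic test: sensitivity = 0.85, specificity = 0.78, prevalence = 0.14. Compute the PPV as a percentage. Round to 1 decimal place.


PPV = (sens * prev) / (sens * prev + (1-spec) * (1-prev))
Numerator = 0.85 * 0.14 = 0.119
P(positive and no disease) = (1 - spec) * (1 - prev) = (1 - 0.78) * (1 - 0.14) = 0.1892
Denominator = 0.119 + 0.1892 = 0.3082
PPV = 0.119 / 0.3082 = 0.386113
As percentage = 38.6


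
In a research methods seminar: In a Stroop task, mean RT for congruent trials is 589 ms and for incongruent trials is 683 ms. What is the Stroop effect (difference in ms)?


Stroop effect = RT(incongruent) - RT(congruent)
= 683 - 589
= 94 ms


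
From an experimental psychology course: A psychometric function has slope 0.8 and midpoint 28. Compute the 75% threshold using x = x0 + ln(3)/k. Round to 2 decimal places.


At P = 0.75: 0.75 = 1/(1 + e^(-k*(x-x0)))
Solving: e^(-k*(x-x0)) = 1/3
x = x0 + ln(3)/k
ln(3) = 1.0986
x = 28 + 1.0986/0.8
= 28 + 1.3732
= 29.37


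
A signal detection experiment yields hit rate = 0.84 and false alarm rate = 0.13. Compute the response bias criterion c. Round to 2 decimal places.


c = -0.5 * (z(HR) + z(FAR))
z(0.84) = 0.9945
z(0.13) = -1.1264
c = -0.5 * (0.9945 + -1.1264)
= -0.5 * -0.1319
= 0.07


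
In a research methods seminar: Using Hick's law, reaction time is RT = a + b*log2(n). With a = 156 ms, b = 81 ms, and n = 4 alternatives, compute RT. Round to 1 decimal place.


RT = 156 + 81 * log2(4)
log2(4) = 2.0
RT = 156 + 81 * 2.0
= 156 + 162.0
= 318.0 ms


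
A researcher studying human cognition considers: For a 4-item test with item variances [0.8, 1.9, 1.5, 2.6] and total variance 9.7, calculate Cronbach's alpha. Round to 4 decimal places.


alpha = (k/(k-1)) * (1 - sum(s_i^2)/s_total^2)
sum(item variances) = 6.8
k/(k-1) = 4/3 = 1.333333
1 - 6.8/9.7 = 1 - 0.701031 = 0.298969
alpha = 1.333333 * 0.298969
= 0.3986


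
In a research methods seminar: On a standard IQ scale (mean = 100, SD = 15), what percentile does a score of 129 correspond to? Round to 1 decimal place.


z = (IQ - mean) / SD
z = (129 - 100) / 15 = 1.9333
Percentile = Phi(1.9333) * 100
Phi(1.9333) = 0.9734
= 97.3


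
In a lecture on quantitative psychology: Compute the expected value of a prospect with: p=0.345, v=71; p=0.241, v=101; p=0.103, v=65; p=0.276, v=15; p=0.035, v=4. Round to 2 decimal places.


EU = sum(p_i * v_i)
0.345 * 71 = 24.495
0.241 * 101 = 24.341
0.103 * 65 = 6.695
0.276 * 15 = 4.14
0.035 * 4 = 0.14
EU = 24.495 + 24.341 + 6.695 + 4.14 + 0.14
= 59.81


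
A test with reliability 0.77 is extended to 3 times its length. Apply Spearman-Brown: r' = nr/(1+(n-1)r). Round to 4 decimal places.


r_new = n*r / (1 + (n-1)*r)
Numerator = 3 * 0.77 = 2.31
Denominator = 1 + 2 * 0.77 = 2.54
r_new = 2.31 / 2.54
= 0.9094


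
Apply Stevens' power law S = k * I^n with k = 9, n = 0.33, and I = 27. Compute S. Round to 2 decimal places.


S = 9 * 27^0.33
27^0.33 = 2.9672
S = 9 * 2.9672
= 26.70


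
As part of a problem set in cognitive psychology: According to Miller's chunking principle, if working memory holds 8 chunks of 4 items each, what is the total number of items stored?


Total items = chunks * items_per_chunk
= 8 * 4
= 32


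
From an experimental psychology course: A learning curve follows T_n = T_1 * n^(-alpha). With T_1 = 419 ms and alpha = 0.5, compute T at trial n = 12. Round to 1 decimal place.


T_n = 419 * 12^(-0.5)
12^(-0.5) = 0.288675
T_n = 419 * 0.288675
= 121.0 ms


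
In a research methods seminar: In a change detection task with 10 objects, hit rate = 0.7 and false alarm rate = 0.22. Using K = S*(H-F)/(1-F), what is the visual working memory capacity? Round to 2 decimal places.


K = S * (H - F) / (1 - F)
H - F = 0.48
1 - F = 0.78
K = 10 * 0.48 / 0.78
= 6.15


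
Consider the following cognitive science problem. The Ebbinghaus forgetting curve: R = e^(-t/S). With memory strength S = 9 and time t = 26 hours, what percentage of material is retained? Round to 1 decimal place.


R = e^(-t/S)
-t/S = -26/9 = -2.888889
R = e^(-2.888889) = 0.055638
Percentage = 0.055638 * 100
= 5.6


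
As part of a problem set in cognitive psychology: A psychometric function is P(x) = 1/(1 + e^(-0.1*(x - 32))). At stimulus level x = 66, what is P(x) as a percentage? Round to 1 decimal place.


P(x) = 1/(1 + e^(-0.1*(66 - 32)))
Exponent = -0.1 * 34 = -3.4
e^(-3.4) = 0.033373
P = 1/(1 + 0.033373) = 0.967705
Percentage = 96.8


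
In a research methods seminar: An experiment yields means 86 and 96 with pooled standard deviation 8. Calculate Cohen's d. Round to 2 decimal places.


Cohen's d = (M1 - M2) / S_pooled
= (86 - 96) / 8
= -10 / 8
= -1.25


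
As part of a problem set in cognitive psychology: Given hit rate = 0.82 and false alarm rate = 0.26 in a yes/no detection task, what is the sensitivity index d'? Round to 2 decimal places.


d' = z(HR) - z(FAR)
z(0.82) = 0.9154
z(0.26) = -0.6433
d' = 0.9154 - -0.6433
= 1.56


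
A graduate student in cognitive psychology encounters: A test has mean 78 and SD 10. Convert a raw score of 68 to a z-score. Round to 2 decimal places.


z = (X - mu) / sigma
= (68 - 78) / 10
= -10 / 10
= -1.00


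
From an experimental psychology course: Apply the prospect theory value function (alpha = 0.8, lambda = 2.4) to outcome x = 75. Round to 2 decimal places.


Since x = 75 >= 0, use v(x) = x^0.8
75^0.8 = 31.6263
v(75) = 31.63


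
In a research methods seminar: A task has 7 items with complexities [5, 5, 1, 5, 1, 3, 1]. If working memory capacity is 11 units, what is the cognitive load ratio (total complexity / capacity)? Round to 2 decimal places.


Total complexity = 5 + 5 + 1 + 5 + 1 + 3 + 1 = 21
Load = total / capacity = 21 / 11
= 1.91


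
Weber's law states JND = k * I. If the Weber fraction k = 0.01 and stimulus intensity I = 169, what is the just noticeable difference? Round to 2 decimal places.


JND = k * I
JND = 0.01 * 169
= 1.69


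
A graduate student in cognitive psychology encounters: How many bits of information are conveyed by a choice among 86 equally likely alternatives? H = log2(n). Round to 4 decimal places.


H = log2(n)
H = log2(86)
= 6.4263


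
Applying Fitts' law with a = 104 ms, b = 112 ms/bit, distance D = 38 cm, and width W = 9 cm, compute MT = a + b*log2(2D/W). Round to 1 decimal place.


MT = 104 + 112 * log2(2*38/9)
2D/W = 8.444444
log2(8.444444) = 3.078
MT = 104 + 112 * 3.078
= 448.7 ms


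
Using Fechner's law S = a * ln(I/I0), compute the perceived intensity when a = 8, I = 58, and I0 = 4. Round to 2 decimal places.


S = 8 * ln(58/4)
I/I0 = 14.5
ln(14.5) = 2.6741
S = 8 * 2.6741
= 21.39


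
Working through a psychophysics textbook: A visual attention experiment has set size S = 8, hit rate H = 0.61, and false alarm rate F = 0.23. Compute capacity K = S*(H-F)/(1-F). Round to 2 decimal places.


K = S * (H - F) / (1 - F)
H - F = 0.38
1 - F = 0.77
K = 8 * 0.38 / 0.77
= 3.95


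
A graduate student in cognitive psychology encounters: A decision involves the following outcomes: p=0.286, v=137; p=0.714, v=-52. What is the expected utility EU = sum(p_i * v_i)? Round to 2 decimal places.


EU = sum(p_i * v_i)
0.286 * 137 = 39.182
0.714 * -52 = -37.128
EU = 39.182 + -37.128
= 2.05


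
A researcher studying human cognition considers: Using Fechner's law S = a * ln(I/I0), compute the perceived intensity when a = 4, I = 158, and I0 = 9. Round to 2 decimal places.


S = 4 * ln(158/9)
I/I0 = 17.555556
ln(17.555556) = 2.8654
S = 4 * 2.8654
= 11.46


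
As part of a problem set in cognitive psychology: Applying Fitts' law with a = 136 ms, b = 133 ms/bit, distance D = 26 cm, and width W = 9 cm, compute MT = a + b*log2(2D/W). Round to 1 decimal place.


MT = 136 + 133 * log2(2*26/9)
2D/W = 5.777778
log2(5.777778) = 2.5305
MT = 136 + 133 * 2.5305
= 472.6 ms


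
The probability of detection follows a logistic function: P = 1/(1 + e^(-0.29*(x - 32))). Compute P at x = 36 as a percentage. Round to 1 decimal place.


P(x) = 1/(1 + e^(-0.29*(36 - 32)))
Exponent = -0.29 * 4 = -1.16
e^(-1.16) = 0.313486
P = 1/(1 + 0.313486) = 0.761333
Percentage = 76.1


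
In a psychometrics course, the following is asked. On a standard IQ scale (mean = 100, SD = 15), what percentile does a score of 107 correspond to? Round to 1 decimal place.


z = (IQ - mean) / SD
z = (107 - 100) / 15 = 0.4667
Percentile = Phi(0.4667) * 100
Phi(0.4667) = 0.679643
= 68.0


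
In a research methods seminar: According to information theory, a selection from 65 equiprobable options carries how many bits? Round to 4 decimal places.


H = log2(n)
H = log2(65)
= 6.0224


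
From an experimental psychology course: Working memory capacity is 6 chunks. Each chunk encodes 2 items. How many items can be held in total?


Total items = chunks * items_per_chunk
= 6 * 2
= 12


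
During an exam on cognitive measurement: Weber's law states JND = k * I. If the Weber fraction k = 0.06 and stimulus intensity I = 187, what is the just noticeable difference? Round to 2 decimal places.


JND = k * I
JND = 0.06 * 187
= 11.22


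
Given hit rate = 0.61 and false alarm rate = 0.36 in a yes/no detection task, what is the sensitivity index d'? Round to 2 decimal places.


d' = z(HR) - z(FAR)
z(0.61) = 0.2793
z(0.36) = -0.3585
d' = 0.2793 - -0.3585
= 0.64


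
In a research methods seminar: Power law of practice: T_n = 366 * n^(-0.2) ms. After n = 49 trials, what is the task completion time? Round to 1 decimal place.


T_n = 366 * 49^(-0.2)
49^(-0.2) = 0.459157
T_n = 366 * 0.459157
= 168.1 ms


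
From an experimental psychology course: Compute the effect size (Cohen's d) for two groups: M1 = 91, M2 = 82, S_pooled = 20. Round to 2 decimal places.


Cohen's d = (M1 - M2) / S_pooled
= (91 - 82) / 20
= 9 / 20
= 0.45


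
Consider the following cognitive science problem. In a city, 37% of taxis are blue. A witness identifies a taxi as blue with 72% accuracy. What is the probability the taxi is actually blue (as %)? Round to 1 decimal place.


P(blue | says blue) = P(says blue | blue)*P(blue) / [P(says blue | blue)*P(blue) + P(says blue | not blue)*P(not blue)]
Numerator = 0.72 * 0.37 = 0.2664
False identification = 0.28 * 0.63 = 0.1764
P = 0.2664 / (0.2664 + 0.1764)
= 0.2664 / 0.4428
As percentage = 60.2


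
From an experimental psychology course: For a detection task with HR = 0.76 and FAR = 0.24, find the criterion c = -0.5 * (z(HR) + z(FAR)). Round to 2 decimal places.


c = -0.5 * (z(HR) + z(FAR))
z(0.76) = 0.7063
z(0.24) = -0.7063
c = -0.5 * (0.7063 + -0.7063)
= -0.5 * 0.0
= 0.00


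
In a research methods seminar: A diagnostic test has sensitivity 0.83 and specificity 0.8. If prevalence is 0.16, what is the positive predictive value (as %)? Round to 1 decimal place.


PPV = (sens * prev) / (sens * prev + (1-spec) * (1-prev))
Numerator = 0.83 * 0.16 = 0.1328
P(positive and no disease) = (1 - spec) * (1 - prev) = (1 - 0.8) * (1 - 0.16) = 0.168
Denominator = 0.1328 + 0.168 = 0.3008
PPV = 0.1328 / 0.3008 = 0.441489
As percentage = 44.1


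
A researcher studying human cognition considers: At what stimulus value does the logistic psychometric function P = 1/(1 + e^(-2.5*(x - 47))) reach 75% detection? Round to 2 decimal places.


At P = 0.75: 0.75 = 1/(1 + e^(-k*(x-x0)))
Solving: e^(-k*(x-x0)) = 1/3
x = x0 + ln(3)/k
ln(3) = 1.0986
x = 47 + 1.0986/2.5
= 47 + 0.4394
= 47.44


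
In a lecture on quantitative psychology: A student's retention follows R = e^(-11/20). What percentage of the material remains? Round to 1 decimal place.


R = e^(-t/S)
-t/S = -11/20 = -0.55
R = e^(-0.55) = 0.57695
Percentage = 0.57695 * 100
= 57.7


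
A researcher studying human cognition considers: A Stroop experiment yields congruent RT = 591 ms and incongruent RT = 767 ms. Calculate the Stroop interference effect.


Stroop effect = RT(incongruent) - RT(congruent)
= 767 - 591
= 176 ms


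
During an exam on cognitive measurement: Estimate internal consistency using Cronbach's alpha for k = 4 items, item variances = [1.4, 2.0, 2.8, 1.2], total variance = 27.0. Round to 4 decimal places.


alpha = (k/(k-1)) * (1 - sum(s_i^2)/s_total^2)
sum(item variances) = 7.4
k/(k-1) = 4/3 = 1.333333
1 - 7.4/27.0 = 1 - 0.274074 = 0.725926
alpha = 1.333333 * 0.725926
= 0.9679


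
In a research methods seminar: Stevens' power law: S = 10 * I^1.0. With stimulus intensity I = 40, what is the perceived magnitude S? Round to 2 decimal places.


S = 10 * 40^1.0
40^1.0 = 40.0
S = 10 * 40.0
= 400.00


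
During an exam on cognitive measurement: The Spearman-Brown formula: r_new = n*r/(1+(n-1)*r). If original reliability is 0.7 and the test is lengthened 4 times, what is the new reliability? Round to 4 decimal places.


r_new = n*r / (1 + (n-1)*r)
Numerator = 4 * 0.7 = 2.8
Denominator = 1 + 3 * 0.7 = 3.1
r_new = 2.8 / 3.1
= 0.9032


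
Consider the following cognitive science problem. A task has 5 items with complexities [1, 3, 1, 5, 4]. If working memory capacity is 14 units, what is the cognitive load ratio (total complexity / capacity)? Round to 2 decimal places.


Total complexity = 1 + 3 + 1 + 5 + 4 = 14
Load = total / capacity = 14 / 14
= 1.00


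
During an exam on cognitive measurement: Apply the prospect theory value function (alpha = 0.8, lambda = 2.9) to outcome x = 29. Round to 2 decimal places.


Since x = 29 >= 0, use v(x) = x^0.8
29^0.8 = 14.7883
v(29) = 14.79


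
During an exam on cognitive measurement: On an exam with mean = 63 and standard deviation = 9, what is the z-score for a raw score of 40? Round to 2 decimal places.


z = (X - mu) / sigma
= (40 - 63) / 9
= -23 / 9
= -2.56


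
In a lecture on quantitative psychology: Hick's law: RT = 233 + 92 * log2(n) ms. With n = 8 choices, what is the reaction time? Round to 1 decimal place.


RT = 233 + 92 * log2(8)
log2(8) = 3.0
RT = 233 + 92 * 3.0
= 233 + 276.0
= 509.0 ms


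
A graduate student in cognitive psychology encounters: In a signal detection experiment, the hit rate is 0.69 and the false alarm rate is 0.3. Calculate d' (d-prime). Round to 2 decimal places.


d' = z(HR) - z(FAR)
z(0.69) = 0.4959
z(0.3) = -0.5244
d' = 0.4959 - -0.5244
= 1.02


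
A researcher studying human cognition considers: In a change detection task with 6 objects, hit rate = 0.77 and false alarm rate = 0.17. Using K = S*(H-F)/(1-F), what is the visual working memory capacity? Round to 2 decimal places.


K = S * (H - F) / (1 - F)
H - F = 0.6
1 - F = 0.83
K = 6 * 0.6 / 0.83
= 4.34


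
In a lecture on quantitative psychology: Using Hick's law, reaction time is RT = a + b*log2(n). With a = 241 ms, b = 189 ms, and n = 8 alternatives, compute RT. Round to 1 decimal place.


RT = 241 + 189 * log2(8)
log2(8) = 3.0
RT = 241 + 189 * 3.0
= 241 + 567.0
= 808.0 ms


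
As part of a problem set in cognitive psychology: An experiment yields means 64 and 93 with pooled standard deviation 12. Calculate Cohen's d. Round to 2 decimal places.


Cohen's d = (M1 - M2) / S_pooled
= (64 - 93) / 12
= -29 / 12
= -2.42


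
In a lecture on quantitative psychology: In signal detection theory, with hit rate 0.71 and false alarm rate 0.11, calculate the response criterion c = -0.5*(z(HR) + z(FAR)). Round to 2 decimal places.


c = -0.5 * (z(HR) + z(FAR))
z(0.71) = 0.5534
z(0.11) = -1.2265
c = -0.5 * (0.5534 + -1.2265)
= -0.5 * -0.6731
= 0.34


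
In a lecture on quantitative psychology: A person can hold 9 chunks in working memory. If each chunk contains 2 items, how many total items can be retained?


Total items = chunks * items_per_chunk
= 9 * 2
= 18


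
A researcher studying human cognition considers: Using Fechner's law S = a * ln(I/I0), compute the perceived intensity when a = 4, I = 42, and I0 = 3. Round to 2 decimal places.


S = 4 * ln(42/3)
I/I0 = 14.0
ln(14.0) = 2.6391
S = 4 * 2.6391
= 10.56


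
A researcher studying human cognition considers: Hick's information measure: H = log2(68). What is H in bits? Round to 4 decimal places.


H = log2(n)
H = log2(68)
= 6.0875


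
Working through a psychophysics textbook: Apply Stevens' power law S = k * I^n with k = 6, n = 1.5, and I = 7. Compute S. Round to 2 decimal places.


S = 6 * 7^1.5
7^1.5 = 18.5203
S = 6 * 18.5203
= 111.12


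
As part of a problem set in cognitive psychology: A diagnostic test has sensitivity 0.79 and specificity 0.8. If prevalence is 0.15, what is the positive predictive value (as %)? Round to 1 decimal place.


PPV = (sens * prev) / (sens * prev + (1-spec) * (1-prev))
Numerator = 0.79 * 0.15 = 0.1185
P(positive and no disease) = (1 - spec) * (1 - prev) = (1 - 0.8) * (1 - 0.15) = 0.17
Denominator = 0.1185 + 0.17 = 0.2885
PPV = 0.1185 / 0.2885 = 0.410745
As percentage = 41.1


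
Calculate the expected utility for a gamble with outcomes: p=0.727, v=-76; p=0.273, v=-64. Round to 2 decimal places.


EU = sum(p_i * v_i)
0.727 * -76 = -55.252
0.273 * -64 = -17.472
EU = -55.252 + -17.472
= -72.72


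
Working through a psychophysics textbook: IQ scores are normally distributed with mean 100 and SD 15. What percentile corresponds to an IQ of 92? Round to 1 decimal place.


z = (IQ - mean) / SD
z = (92 - 100) / 15 = -0.5333
Percentile = Phi(-0.5333) * 100
Phi(-0.5333) = 0.296913
= 29.7


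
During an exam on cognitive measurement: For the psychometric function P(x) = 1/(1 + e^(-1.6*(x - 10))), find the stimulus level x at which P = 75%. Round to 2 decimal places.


At P = 0.75: 0.75 = 1/(1 + e^(-k*(x-x0)))
Solving: e^(-k*(x-x0)) = 1/3
x = x0 + ln(3)/k
ln(3) = 1.0986
x = 10 + 1.0986/1.6
= 10 + 0.6866
= 10.69


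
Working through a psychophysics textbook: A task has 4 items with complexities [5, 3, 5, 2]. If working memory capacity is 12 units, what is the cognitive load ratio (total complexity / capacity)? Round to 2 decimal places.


Total complexity = 5 + 3 + 5 + 2 = 15
Load = total / capacity = 15 / 12
= 1.25


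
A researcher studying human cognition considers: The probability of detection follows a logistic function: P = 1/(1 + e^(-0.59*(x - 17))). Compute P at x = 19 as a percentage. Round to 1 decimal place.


P(x) = 1/(1 + e^(-0.59*(19 - 17)))
Exponent = -0.59 * 2 = -1.18
e^(-1.18) = 0.307279
P = 1/(1 + 0.307279) = 0.764948
Percentage = 76.5


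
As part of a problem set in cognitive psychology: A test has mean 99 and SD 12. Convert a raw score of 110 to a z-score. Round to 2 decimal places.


z = (X - mu) / sigma
= (110 - 99) / 12
= 11 / 12
= 0.92


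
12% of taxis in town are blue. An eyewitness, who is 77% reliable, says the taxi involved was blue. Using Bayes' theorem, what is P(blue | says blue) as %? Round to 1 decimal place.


P(blue | says blue) = P(says blue | blue)*P(blue) / [P(says blue | blue)*P(blue) + P(says blue | not blue)*P(not blue)]
Numerator = 0.77 * 0.12 = 0.0924
False identification = 0.23 * 0.88 = 0.2024
P = 0.0924 / (0.0924 + 0.2024)
= 0.0924 / 0.2948
As percentage = 31.3


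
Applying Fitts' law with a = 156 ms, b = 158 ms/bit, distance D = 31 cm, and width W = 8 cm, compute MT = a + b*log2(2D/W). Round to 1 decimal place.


MT = 156 + 158 * log2(2*31/8)
2D/W = 7.75
log2(7.75) = 2.9542
MT = 156 + 158 * 2.9542
= 622.8 ms


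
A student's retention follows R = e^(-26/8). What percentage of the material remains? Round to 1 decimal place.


R = e^(-t/S)
-t/S = -26/8 = -3.25
R = e^(-3.25) = 0.038774
Percentage = 0.038774 * 100
= 3.9


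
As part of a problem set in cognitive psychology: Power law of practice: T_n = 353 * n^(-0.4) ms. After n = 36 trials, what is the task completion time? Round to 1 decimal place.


T_n = 353 * 36^(-0.4)
36^(-0.4) = 0.238495
T_n = 353 * 0.238495
= 84.2 ms


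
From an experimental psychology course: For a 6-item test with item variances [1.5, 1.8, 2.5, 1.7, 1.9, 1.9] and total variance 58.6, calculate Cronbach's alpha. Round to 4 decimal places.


alpha = (k/(k-1)) * (1 - sum(s_i^2)/s_total^2)
sum(item variances) = 11.3
k/(k-1) = 6/5 = 1.2
1 - 11.3/58.6 = 1 - 0.192833 = 0.807167
alpha = 1.2 * 0.807167
= 0.9686


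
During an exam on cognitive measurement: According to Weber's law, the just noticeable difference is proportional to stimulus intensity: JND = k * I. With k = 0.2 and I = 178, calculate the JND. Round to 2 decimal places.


JND = k * I
JND = 0.2 * 178
= 35.60


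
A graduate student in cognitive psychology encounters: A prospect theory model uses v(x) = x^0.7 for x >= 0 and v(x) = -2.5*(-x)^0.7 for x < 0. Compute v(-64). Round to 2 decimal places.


Since x = -64 < 0, use v(x) = -lambda*(-x)^alpha
(-x) = 64
64^0.7 = 18.3792
v(-64) = -2.5 * 18.3792
= -45.95


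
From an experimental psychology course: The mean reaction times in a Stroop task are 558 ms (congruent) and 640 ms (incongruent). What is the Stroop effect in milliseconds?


Stroop effect = RT(incongruent) - RT(congruent)
= 640 - 558
= 82 ms


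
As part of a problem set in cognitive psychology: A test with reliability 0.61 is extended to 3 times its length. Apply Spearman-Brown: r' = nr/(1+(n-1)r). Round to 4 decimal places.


r_new = n*r / (1 + (n-1)*r)
Numerator = 3 * 0.61 = 1.83
Denominator = 1 + 2 * 0.61 = 2.22
r_new = 1.83 / 2.22
= 0.8243


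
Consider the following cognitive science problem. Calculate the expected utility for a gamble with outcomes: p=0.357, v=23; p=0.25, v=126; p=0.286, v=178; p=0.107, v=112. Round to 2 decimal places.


EU = sum(p_i * v_i)
0.357 * 23 = 8.211
0.25 * 126 = 31.5
0.286 * 178 = 50.908
0.107 * 112 = 11.984
EU = 8.211 + 31.5 + 50.908 + 11.984
= 102.60


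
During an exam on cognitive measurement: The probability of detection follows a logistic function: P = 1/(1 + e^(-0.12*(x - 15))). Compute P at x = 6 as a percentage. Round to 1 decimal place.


P(x) = 1/(1 + e^(-0.12*(6 - 15)))
Exponent = -0.12 * -9 = 1.08
e^(1.08) = 2.94468
P = 1/(1 + 2.94468) = 0.253506
Percentage = 25.4


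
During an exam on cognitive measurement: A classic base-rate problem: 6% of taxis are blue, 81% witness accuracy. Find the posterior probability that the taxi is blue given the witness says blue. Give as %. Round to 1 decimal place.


P(blue | says blue) = P(says blue | blue)*P(blue) / [P(says blue | blue)*P(blue) + P(says blue | not blue)*P(not blue)]
Numerator = 0.81 * 0.06 = 0.0486
False identification = 0.19 * 0.94 = 0.1786
P = 0.0486 / (0.0486 + 0.1786)
= 0.0486 / 0.2272
As percentage = 21.4


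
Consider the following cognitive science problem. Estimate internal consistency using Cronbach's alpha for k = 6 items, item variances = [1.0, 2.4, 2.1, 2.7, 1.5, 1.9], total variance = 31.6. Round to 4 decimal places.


alpha = (k/(k-1)) * (1 - sum(s_i^2)/s_total^2)
sum(item variances) = 11.6
k/(k-1) = 6/5 = 1.2
1 - 11.6/31.6 = 1 - 0.367089 = 0.632911
alpha = 1.2 * 0.632911
= 0.7595


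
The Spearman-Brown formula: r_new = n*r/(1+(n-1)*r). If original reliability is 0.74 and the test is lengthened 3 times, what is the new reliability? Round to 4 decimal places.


r_new = n*r / (1 + (n-1)*r)
Numerator = 3 * 0.74 = 2.22
Denominator = 1 + 2 * 0.74 = 2.48
r_new = 2.22 / 2.48
= 0.8952


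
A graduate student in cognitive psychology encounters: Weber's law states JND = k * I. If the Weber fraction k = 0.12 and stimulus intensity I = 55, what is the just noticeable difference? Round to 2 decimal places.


JND = k * I
JND = 0.12 * 55
= 6.60


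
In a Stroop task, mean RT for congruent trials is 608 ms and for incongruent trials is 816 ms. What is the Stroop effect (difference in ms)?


Stroop effect = RT(incongruent) - RT(congruent)
= 816 - 608
= 208 ms


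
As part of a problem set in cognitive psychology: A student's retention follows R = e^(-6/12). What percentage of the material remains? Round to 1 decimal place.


R = e^(-t/S)
-t/S = -6/12 = -0.5
R = e^(-0.5) = 0.606531
Percentage = 0.606531 * 100
= 60.7


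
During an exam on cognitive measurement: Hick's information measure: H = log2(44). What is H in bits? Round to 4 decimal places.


H = log2(n)
H = log2(44)
= 5.4594


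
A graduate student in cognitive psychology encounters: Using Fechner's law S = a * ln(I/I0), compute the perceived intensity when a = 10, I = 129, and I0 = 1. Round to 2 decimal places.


S = 10 * ln(129/1)
I/I0 = 129.0
ln(129.0) = 4.8598
S = 10 * 4.8598
= 48.60


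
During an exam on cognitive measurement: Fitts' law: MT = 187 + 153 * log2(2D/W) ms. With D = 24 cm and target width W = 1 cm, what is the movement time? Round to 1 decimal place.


MT = 187 + 153 * log2(2*24/1)
2D/W = 48.0
log2(48.0) = 5.585
MT = 187 + 153 * 5.585
= 1041.5 ms


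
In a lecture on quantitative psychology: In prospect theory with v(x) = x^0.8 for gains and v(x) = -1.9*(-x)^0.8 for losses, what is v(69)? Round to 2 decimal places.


Since x = 69 >= 0, use v(x) = x^0.8
69^0.8 = 29.5855
v(69) = 29.59


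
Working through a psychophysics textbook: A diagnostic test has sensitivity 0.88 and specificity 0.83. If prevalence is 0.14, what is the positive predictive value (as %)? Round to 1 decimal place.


PPV = (sens * prev) / (sens * prev + (1-spec) * (1-prev))
Numerator = 0.88 * 0.14 = 0.1232
P(positive and no disease) = (1 - spec) * (1 - prev) = (1 - 0.83) * (1 - 0.14) = 0.1462
Denominator = 0.1232 + 0.1462 = 0.2694
PPV = 0.1232 / 0.2694 = 0.457313
As percentage = 45.7


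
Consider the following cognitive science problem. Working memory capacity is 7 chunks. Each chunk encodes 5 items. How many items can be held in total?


Total items = chunks * items_per_chunk
= 7 * 5
= 35


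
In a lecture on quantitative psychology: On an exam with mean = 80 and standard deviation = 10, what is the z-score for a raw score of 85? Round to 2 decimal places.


z = (X - mu) / sigma
= (85 - 80) / 10
= 5 / 10
= 0.50


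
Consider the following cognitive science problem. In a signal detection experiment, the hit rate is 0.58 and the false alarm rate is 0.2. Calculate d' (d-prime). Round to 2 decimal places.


d' = z(HR) - z(FAR)
z(0.58) = 0.2019
z(0.2) = -0.8416
d' = 0.2019 - -0.8416
= 1.04


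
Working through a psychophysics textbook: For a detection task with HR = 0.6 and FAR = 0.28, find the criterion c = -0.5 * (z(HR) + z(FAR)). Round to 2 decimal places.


c = -0.5 * (z(HR) + z(FAR))
z(0.6) = 0.2533
z(0.28) = -0.5828
c = -0.5 * (0.2533 + -0.5828)
= -0.5 * -0.3295
= 0.16


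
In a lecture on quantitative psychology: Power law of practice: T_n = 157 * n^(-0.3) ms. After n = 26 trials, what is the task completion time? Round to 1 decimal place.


T_n = 157 * 26^(-0.3)
26^(-0.3) = 0.376277
T_n = 157 * 0.376277
= 59.1 ms


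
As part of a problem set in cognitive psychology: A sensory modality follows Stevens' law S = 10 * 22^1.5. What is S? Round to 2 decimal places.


S = 10 * 22^1.5
22^1.5 = 103.1891
S = 10 * 103.1891
= 1031.89


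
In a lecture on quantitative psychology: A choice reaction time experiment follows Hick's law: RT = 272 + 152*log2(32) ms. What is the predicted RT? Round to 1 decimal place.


RT = 272 + 152 * log2(32)
log2(32) = 5.0
RT = 272 + 152 * 5.0
= 272 + 760.0
= 1032.0 ms


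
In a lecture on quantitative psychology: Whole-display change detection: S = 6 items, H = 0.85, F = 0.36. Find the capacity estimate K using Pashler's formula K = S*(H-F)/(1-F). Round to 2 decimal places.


K = S * (H - F) / (1 - F)
H - F = 0.49
1 - F = 0.64
K = 6 * 0.49 / 0.64
= 4.59


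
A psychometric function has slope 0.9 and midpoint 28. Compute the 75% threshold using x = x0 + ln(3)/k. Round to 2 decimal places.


At P = 0.75: 0.75 = 1/(1 + e^(-k*(x-x0)))
Solving: e^(-k*(x-x0)) = 1/3
x = x0 + ln(3)/k
ln(3) = 1.0986
x = 28 + 1.0986/0.9
= 28 + 1.2207
= 29.22


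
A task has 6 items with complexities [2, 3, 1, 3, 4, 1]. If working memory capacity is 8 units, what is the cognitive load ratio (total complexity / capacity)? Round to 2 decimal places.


Total complexity = 2 + 3 + 1 + 3 + 4 + 1 = 14
Load = total / capacity = 14 / 8
= 1.75


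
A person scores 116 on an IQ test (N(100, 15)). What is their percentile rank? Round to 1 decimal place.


z = (IQ - mean) / SD
z = (116 - 100) / 15 = 1.0667
Percentile = Phi(1.0667) * 100
Phi(1.0667) = 0.856946
= 85.7


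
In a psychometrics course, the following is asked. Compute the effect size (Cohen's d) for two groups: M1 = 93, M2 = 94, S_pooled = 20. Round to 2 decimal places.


Cohen's d = (M1 - M2) / S_pooled
= (93 - 94) / 20
= -1 / 20
= -0.05


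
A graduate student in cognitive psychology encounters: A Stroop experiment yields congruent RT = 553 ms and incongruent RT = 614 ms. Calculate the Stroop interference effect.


Stroop effect = RT(incongruent) - RT(congruent)
= 614 - 553
= 61 ms


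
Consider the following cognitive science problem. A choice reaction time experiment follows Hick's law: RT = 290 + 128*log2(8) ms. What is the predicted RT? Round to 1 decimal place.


RT = 290 + 128 * log2(8)
log2(8) = 3.0
RT = 290 + 128 * 3.0
= 290 + 384.0
= 674.0 ms


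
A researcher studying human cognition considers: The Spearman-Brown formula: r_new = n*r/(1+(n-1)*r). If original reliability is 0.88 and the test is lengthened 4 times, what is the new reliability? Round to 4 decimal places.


r_new = n*r / (1 + (n-1)*r)
Numerator = 4 * 0.88 = 3.52
Denominator = 1 + 3 * 0.88 = 3.64
r_new = 3.52 / 3.64
= 0.9670


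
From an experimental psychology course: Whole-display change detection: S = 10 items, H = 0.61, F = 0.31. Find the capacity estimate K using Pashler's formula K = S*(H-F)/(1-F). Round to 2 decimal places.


K = S * (H - F) / (1 - F)
H - F = 0.3
1 - F = 0.69
K = 10 * 0.3 / 0.69
= 4.35


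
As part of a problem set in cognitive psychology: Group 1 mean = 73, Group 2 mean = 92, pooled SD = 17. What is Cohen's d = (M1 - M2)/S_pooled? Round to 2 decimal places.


Cohen's d = (M1 - M2) / S_pooled
= (73 - 92) / 17
= -19 / 17
= -1.12


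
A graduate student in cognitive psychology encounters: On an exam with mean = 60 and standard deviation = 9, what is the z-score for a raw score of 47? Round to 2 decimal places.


z = (X - mu) / sigma
= (47 - 60) / 9
= -13 / 9
= -1.44


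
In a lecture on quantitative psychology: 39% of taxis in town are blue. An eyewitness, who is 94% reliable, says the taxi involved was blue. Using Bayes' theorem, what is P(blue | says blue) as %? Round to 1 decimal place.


P(blue | says blue) = P(says blue | blue)*P(blue) / [P(says blue | blue)*P(blue) + P(says blue | not blue)*P(not blue)]
Numerator = 0.94 * 0.39 = 0.3666
False identification = 0.06 * 0.61 = 0.0366
P = 0.3666 / (0.3666 + 0.0366)
= 0.3666 / 0.4032
As percentage = 90.9


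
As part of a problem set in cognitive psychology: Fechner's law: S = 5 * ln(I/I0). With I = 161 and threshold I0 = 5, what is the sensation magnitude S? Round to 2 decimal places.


S = 5 * ln(161/5)
I/I0 = 32.2
ln(32.2) = 3.472
S = 5 * 3.472
= 17.36


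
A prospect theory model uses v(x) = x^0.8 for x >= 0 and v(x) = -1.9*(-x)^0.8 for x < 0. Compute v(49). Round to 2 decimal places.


Since x = 49 >= 0, use v(x) = x^0.8
49^0.8 = 22.4987
v(49) = 22.50


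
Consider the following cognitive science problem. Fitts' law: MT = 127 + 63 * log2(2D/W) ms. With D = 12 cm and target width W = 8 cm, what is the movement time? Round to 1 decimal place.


MT = 127 + 63 * log2(2*12/8)
2D/W = 3.0
log2(3.0) = 1.585
MT = 127 + 63 * 1.585
= 226.9 ms


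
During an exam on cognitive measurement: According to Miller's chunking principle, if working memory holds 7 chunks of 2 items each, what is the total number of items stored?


Total items = chunks * items_per_chunk
= 7 * 2
= 14


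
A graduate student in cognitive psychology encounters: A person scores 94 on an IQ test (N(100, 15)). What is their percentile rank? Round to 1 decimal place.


z = (IQ - mean) / SD
z = (94 - 100) / 15 = -0.4
Percentile = Phi(-0.4) * 100
Phi(-0.4) = 0.344578
= 34.5


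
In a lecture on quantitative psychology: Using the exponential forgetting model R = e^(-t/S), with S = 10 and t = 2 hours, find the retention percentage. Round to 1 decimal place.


R = e^(-t/S)
-t/S = -2/10 = -0.2
R = e^(-0.2) = 0.818731
Percentage = 0.818731 * 100
= 81.9


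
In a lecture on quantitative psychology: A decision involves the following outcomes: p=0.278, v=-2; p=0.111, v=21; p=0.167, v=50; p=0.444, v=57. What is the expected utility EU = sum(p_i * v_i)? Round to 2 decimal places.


EU = sum(p_i * v_i)
0.278 * -2 = -0.556
0.111 * 21 = 2.331
0.167 * 50 = 8.35
0.444 * 57 = 25.308
EU = -0.556 + 2.331 + 8.35 + 25.308
= 35.43
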